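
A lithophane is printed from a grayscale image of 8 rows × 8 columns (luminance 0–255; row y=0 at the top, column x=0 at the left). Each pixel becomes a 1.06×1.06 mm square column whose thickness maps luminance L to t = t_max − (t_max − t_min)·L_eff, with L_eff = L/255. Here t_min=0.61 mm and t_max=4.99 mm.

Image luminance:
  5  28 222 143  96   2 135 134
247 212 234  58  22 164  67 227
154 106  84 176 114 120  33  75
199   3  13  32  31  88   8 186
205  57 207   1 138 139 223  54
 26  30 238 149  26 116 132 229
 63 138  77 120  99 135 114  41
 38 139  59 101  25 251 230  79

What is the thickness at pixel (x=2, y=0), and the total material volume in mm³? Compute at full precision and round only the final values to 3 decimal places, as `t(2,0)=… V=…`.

t(2,0)=1.177 V=221.864

span = t_max - t_min = 4.99 - 0.61 = 4.380
L(2,0) = 222, L_eff = 222/255 = 0.870588
t(2,0) = 4.99 - 4.380·0.870588 = 1.177
Σt over all 8·8 pixels = 839199/4250 ≈ 197.4585882
V = pitch²·Σt = 1.06²·839199/4250 = 221.864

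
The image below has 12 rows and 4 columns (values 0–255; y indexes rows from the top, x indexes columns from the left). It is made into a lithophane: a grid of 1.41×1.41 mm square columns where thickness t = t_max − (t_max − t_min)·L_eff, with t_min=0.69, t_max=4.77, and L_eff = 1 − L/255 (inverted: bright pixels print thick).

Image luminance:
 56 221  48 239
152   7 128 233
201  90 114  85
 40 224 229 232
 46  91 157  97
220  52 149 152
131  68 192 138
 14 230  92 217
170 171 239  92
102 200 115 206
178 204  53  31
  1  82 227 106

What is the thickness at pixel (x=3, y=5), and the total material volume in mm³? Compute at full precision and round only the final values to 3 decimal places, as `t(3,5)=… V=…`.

t(3,5)=3.122 V=273.308

span = t_max - t_min = 4.77 - 0.69 = 4.080
L(3,5) = 152, L_eff = 1 - 152/255 = 0.403922 (inverted)
t(3,5) = 4.77 - 4.080·0.403922 = 3.122
Σt over all 12·4 pixels = 137.472
V = pitch²·Σt = 1.41²·137.472 = 273.308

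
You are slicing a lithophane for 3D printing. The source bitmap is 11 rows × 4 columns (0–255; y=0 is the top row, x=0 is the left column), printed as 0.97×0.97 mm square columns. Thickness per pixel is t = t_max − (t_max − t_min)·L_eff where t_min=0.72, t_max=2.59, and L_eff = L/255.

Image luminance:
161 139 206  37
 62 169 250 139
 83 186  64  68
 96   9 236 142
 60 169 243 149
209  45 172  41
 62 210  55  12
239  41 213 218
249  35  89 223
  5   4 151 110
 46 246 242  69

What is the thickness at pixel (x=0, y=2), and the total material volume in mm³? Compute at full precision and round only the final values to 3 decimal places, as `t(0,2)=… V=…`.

span = t_max - t_min = 2.59 - 0.72 = 1.870
L(0,2) = 83, L_eff = 83/255 = 0.325490
t(0,2) = 2.59 - 1.870·0.325490 = 1.981
Σt over all 11·4 pixels = 54373/750 ≈ 72.4973333
V = pitch²·Σt = 0.97²·54373/750 = 68.213

t(0,2)=1.981 V=68.213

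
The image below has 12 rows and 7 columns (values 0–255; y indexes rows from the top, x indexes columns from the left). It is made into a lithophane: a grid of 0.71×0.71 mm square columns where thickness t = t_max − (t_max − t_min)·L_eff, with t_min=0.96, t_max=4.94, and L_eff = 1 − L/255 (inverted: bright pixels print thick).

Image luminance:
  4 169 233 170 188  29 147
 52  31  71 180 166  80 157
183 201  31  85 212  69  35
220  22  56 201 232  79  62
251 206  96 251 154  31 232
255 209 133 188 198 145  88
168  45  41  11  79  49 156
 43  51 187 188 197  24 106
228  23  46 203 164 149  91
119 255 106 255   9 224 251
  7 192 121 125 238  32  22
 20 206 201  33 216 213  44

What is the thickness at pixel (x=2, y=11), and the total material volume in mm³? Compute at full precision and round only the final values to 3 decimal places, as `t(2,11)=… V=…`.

span = t_max - t_min = 4.94 - 0.96 = 3.980
L(2,11) = 201, L_eff = 1 - 201/255 = 0.211765 (inverted)
t(2,11) = 4.94 - 3.980·0.211765 = 4.097
Σt over all 12·7 pixels = 320522/1275 ≈ 251.3898039
V = pitch²·Σt = 0.71²·320522/1275 = 126.726

t(2,11)=4.097 V=126.726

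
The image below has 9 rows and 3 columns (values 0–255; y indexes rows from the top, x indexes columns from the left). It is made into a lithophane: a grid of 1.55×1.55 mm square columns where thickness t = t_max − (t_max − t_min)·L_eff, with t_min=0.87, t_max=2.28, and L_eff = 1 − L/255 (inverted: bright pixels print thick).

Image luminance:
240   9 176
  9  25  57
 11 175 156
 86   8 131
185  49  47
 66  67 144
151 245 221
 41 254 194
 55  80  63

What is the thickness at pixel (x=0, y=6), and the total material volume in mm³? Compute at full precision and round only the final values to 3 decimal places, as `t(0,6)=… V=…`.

span = t_max - t_min = 2.28 - 0.87 = 1.410
L(0,6) = 151, L_eff = 1 - 151/255 = 0.407843 (inverted)
t(0,6) = 2.28 - 1.410·0.407843 = 1.705
Σt over all 9·3 pixels = 16904/425 ≈ 39.7741176
V = pitch²·Σt = 1.55²·16904/425 = 95.557

t(0,6)=1.705 V=95.557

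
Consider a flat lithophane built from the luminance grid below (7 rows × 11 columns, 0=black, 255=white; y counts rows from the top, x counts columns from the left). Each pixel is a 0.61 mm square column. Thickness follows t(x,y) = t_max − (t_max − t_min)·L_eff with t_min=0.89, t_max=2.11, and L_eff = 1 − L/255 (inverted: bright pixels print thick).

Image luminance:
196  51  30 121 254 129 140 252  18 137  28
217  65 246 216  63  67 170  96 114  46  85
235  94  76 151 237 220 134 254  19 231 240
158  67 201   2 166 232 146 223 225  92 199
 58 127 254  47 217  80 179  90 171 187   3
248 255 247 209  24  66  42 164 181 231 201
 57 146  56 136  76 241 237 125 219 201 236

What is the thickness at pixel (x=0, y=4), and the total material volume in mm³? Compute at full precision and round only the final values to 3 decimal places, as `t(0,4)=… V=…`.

span = t_max - t_min = 2.11 - 0.89 = 1.220
L(0,4) = 58, L_eff = 1 - 58/255 = 0.772549 (inverted)
t(0,4) = 2.11 - 1.220·0.772549 = 1.167
Σt over all 7·11 pixels = 3132703/25500 ≈ 122.8510980
V = pitch²·Σt = 0.61²·3132703/25500 = 45.713

t(0,4)=1.167 V=45.713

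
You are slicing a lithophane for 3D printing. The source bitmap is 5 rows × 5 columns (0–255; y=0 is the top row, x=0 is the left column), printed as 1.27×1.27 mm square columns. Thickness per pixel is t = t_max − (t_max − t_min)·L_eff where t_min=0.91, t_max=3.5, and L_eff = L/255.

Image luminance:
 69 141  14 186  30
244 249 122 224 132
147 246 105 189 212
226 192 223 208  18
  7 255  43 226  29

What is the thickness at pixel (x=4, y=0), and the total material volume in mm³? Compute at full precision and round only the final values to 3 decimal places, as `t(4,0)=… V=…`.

span = t_max - t_min = 3.5 - 0.91 = 2.590
L(4,0) = 30, L_eff = 30/255 = 0.117647
t(4,0) = 3.5 - 2.590·0.117647 = 3.195
Σt over all 5·5 pixels = 1263367/25500 ≈ 49.5438039
V = pitch²·Σt = 1.27²·1263367/25500 = 79.909

t(4,0)=3.195 V=79.909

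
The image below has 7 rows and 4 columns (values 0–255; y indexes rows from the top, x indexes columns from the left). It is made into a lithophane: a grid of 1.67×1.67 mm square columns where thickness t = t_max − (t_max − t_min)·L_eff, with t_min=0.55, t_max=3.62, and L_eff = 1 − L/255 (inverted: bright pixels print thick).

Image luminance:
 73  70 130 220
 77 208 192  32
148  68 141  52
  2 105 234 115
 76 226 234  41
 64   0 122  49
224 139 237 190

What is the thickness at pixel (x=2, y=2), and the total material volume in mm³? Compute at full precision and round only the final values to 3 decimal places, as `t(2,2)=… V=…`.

span = t_max - t_min = 3.62 - 0.55 = 3.070
L(2,2) = 141, L_eff = 1 - 141/255 = 0.447059 (inverted)
t(2,2) = 3.62 - 3.070·0.447059 = 2.248
Σt over all 7·4 pixels = 1457683/25500 ≈ 57.1640392
V = pitch²·Σt = 1.67²·1457683/25500 = 159.425

t(2,2)=2.248 V=159.425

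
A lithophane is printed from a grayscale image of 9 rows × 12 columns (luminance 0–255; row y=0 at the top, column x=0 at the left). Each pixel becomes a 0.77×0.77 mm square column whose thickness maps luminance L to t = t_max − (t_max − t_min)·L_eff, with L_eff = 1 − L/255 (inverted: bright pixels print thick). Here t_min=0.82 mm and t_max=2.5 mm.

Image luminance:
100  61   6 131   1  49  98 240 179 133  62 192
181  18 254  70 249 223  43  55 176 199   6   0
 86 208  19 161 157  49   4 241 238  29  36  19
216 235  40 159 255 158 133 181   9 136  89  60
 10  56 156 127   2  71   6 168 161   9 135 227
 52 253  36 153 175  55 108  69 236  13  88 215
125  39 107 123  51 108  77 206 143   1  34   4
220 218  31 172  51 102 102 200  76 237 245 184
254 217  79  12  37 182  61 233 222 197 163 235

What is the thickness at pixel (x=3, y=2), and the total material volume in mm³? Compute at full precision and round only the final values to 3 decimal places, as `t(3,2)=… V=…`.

t(3,2)=1.881 V=103.182

span = t_max - t_min = 2.5 - 0.82 = 1.680
L(3,2) = 161, L_eff = 1 - 161/255 = 0.368627 (inverted)
t(3,2) = 2.5 - 1.680·0.368627 = 1.881
Σt over all 9·12 pixels = 369812/2125 ≈ 174.0291765
V = pitch²·Σt = 0.77²·369812/2125 = 103.182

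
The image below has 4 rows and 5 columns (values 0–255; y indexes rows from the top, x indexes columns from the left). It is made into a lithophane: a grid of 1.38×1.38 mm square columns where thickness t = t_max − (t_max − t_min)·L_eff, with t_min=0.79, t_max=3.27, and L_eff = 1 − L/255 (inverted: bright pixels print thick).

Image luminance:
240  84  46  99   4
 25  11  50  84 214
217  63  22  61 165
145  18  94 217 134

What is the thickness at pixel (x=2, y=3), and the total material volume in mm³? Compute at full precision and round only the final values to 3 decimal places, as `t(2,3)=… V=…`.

span = t_max - t_min = 3.27 - 0.79 = 2.480
L(2,3) = 94, L_eff = 1 - 94/255 = 0.631373 (inverted)
t(2,3) = 3.27 - 2.480·0.631373 = 1.704
Σt over all 4·5 pixels = 224291/6375 ≈ 35.1829020
V = pitch²·Σt = 1.38²·224291/6375 = 67.002

t(2,3)=1.704 V=67.002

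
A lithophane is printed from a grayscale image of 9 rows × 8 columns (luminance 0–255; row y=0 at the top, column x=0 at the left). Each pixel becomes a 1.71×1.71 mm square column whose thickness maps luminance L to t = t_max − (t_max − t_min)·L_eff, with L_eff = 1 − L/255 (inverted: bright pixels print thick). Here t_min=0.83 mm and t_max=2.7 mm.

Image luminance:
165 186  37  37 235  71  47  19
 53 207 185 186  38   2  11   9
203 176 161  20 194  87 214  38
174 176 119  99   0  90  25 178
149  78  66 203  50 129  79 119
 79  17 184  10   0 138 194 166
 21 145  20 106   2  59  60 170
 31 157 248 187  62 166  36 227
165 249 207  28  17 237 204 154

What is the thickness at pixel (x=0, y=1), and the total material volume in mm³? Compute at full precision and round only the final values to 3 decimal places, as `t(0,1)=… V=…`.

t(0,1)=1.219 V=347.599

span = t_max - t_min = 2.7 - 0.83 = 1.870
L(0,1) = 53, L_eff = 1 - 53/255 = 0.792157 (inverted)
t(0,1) = 2.7 - 1.870·0.792157 = 1.219
Σt over all 9·8 pixels = 118.874
V = pitch²·Σt = 1.71²·118.874 = 347.599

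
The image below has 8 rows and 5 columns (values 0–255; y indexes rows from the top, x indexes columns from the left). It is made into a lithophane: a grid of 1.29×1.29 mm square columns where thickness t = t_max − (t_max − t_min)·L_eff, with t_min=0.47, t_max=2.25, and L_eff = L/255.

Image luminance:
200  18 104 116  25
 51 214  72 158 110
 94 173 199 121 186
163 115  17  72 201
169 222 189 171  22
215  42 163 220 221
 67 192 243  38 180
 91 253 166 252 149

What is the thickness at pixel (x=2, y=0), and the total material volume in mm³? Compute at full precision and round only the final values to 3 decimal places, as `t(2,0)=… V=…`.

t(2,0)=1.524 V=83.859

span = t_max - t_min = 2.25 - 0.47 = 1.780
L(2,0) = 104, L_eff = 104/255 = 0.407843
t(2,0) = 2.25 - 1.780·0.407843 = 1.524
Σt over all 8·5 pixels = 321257/6375 ≈ 50.3932549
V = pitch²·Σt = 1.29²·321257/6375 = 83.859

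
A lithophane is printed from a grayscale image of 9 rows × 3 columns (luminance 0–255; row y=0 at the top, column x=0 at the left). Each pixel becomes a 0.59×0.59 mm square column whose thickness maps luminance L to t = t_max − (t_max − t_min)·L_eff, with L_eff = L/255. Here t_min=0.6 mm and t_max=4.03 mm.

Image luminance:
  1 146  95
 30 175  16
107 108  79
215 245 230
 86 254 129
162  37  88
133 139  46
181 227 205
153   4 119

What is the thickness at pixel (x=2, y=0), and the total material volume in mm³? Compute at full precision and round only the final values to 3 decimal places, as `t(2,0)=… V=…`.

span = t_max - t_min = 4.03 - 0.6 = 3.430
L(2,0) = 95, L_eff = 95/255 = 0.372549
t(2,0) = 4.03 - 3.430·0.372549 = 2.752
Σt over all 9·3 pixels = 64201/1020 ≈ 62.9421569
V = pitch²·Σt = 0.59²·64201/1020 = 21.910

t(2,0)=2.752 V=21.910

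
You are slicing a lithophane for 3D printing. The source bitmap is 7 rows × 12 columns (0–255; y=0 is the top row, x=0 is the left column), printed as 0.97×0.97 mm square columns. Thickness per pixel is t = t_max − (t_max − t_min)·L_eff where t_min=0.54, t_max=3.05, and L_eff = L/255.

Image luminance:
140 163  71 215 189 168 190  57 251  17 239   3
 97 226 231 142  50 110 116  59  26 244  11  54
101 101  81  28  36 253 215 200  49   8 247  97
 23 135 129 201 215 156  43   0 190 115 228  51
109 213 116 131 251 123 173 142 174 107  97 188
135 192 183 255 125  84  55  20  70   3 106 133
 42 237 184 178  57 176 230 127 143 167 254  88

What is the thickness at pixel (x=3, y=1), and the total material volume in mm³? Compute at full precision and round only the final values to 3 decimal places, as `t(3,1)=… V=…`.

span = t_max - t_min = 3.05 - 0.54 = 2.510
L(3,1) = 142, L_eff = 142/255 = 0.556863
t(3,1) = 3.05 - 2.510·0.556863 = 1.652
Σt over all 7·12 pixels = 3762311/25500 ≈ 147.5416078
V = pitch²·Σt = 0.97²·3762311/25500 = 138.822

t(3,1)=1.652 V=138.822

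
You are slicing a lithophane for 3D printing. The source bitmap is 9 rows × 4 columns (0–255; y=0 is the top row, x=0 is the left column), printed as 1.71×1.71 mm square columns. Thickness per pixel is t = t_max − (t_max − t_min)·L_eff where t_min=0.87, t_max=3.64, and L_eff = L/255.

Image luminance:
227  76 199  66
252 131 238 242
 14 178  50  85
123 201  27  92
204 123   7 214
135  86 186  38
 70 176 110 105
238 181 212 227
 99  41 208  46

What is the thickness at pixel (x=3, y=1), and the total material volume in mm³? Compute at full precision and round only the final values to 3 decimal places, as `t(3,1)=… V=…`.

span = t_max - t_min = 3.64 - 0.87 = 2.770
L(3,1) = 242, L_eff = 242/255 = 0.949020
t(3,1) = 3.64 - 2.770·0.949020 = 1.011
Σt over all 9·4 pixels = 1982281/25500 ≈ 77.7365098
V = pitch²·Σt = 1.71²·1982281/25500 = 227.309

t(3,1)=1.011 V=227.309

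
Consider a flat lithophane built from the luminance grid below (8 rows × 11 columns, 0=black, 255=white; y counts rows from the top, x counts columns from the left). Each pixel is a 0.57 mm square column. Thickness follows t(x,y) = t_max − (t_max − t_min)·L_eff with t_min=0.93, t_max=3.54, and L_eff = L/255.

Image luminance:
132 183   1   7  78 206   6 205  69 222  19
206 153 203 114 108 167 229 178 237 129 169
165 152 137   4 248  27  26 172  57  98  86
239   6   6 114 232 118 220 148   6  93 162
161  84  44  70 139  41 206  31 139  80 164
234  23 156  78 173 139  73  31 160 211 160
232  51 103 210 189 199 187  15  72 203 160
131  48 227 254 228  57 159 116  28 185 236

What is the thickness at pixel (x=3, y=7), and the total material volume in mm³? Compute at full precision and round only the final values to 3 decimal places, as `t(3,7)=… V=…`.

t(3,7)=0.940 V=63.223

span = t_max - t_min = 3.54 - 0.93 = 2.610
L(3,7) = 254, L_eff = 254/255 = 0.996078
t(3,7) = 3.54 - 2.610·0.996078 = 0.940
Σt over all 8·11 pixels = 194.592
V = pitch²·Σt = 0.57²·194.592 = 63.223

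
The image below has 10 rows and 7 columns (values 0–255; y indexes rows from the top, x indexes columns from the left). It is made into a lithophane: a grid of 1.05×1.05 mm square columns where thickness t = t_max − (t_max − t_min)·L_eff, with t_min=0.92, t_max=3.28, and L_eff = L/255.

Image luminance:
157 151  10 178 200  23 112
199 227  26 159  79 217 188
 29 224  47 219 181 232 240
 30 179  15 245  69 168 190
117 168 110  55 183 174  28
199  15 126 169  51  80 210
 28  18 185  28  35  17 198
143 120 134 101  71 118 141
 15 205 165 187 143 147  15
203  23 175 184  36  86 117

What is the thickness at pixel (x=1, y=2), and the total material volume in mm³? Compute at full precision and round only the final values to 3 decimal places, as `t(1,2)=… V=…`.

span = t_max - t_min = 3.28 - 0.92 = 2.360
L(1,2) = 224, L_eff = 224/255 = 0.878431
t(1,2) = 3.28 - 2.360·0.878431 = 1.207
Σt over all 10·7 pixels = 949397/6375 ≈ 148.9250196
V = pitch²·Σt = 1.05²·949397/6375 = 164.190

t(1,2)=1.207 V=164.190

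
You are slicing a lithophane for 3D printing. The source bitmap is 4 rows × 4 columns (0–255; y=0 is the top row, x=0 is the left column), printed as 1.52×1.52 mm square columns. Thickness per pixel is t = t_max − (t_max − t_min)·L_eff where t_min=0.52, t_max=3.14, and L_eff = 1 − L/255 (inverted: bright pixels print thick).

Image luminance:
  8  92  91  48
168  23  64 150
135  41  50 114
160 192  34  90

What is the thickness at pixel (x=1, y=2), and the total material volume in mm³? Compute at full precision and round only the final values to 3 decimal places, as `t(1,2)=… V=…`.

t(1,2)=0.941 V=53.880

span = t_max - t_min = 3.14 - 0.52 = 2.620
L(1,2) = 41, L_eff = 1 - 41/255 = 0.839216 (inverted)
t(1,2) = 3.14 - 2.620·0.839216 = 0.941
Σt over all 4·4 pixels = 29734/1275 ≈ 23.3207843
V = pitch²·Σt = 1.52²·29734/1275 = 53.880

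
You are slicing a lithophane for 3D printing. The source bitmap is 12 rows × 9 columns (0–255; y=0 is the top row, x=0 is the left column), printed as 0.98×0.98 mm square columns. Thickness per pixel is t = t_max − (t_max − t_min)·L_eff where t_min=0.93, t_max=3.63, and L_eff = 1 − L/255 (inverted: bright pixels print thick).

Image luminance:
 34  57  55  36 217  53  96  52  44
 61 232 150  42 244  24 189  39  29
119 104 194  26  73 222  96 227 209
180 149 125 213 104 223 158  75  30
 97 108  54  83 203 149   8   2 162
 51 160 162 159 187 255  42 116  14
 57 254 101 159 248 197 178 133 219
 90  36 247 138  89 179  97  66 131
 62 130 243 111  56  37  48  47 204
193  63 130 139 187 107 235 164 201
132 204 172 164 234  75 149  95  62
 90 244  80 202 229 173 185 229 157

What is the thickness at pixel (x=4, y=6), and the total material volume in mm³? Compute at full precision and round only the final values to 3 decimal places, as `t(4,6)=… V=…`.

span = t_max - t_min = 3.63 - 0.93 = 2.700
L(4,6) = 248, L_eff = 1 - 248/255 = 0.027451 (inverted)
t(4,6) = 3.63 - 2.700·0.027451 = 3.556
Σt over all 12·9 pixels = 211779/850 ≈ 249.1517647
V = pitch²·Σt = 0.98²·211779/850 = 239.285

t(4,6)=3.556 V=239.285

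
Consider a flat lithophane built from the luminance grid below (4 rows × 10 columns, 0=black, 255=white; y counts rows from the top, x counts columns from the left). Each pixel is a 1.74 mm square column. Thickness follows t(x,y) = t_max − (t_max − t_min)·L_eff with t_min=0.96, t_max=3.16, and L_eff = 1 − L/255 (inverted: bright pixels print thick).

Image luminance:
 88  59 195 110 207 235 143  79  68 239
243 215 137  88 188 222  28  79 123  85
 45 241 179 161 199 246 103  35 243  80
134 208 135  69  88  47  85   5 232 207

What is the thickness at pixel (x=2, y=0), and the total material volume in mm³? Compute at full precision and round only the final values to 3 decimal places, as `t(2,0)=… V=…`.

t(2,0)=2.642 V=261.829

span = t_max - t_min = 3.16 - 0.96 = 2.200
L(2,0) = 195, L_eff = 1 - 195/255 = 0.235294 (inverted)
t(2,0) = 3.16 - 2.200·0.235294 = 2.642
Σt over all 4·10 pixels = 110263/1275 ≈ 86.4807843
V = pitch²·Σt = 1.74²·110263/1275 = 261.829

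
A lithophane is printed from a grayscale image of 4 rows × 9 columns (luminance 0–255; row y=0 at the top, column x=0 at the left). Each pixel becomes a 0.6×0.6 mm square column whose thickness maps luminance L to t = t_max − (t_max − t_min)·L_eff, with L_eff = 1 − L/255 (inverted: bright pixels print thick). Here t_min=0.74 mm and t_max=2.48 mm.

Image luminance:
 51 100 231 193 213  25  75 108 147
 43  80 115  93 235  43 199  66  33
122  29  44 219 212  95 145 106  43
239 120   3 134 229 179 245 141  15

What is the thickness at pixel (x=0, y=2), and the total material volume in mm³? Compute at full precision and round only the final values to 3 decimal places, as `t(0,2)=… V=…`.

t(0,2)=1.572 V=20.325

span = t_max - t_min = 2.48 - 0.74 = 1.740
L(0,2) = 122, L_eff = 1 - 122/255 = 0.521569 (inverted)
t(0,2) = 2.48 - 1.740·0.521569 = 1.572
Σt over all 4·9 pixels = 4799/85 ≈ 56.4588235
V = pitch²·Σt = 0.6²·4799/85 = 20.325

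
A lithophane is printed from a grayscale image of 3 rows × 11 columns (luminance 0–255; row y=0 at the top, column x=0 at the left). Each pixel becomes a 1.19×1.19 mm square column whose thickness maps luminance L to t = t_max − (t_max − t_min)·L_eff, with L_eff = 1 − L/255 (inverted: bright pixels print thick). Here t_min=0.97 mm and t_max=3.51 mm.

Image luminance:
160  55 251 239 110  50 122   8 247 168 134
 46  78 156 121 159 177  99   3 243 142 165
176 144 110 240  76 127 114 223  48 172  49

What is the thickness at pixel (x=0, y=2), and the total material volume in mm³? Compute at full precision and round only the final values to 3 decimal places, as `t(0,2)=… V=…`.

t(0,2)=2.723 V=107.563

span = t_max - t_min = 3.51 - 0.97 = 2.540
L(0,2) = 176, L_eff = 1 - 176/255 = 0.309804 (inverted)
t(0,2) = 3.51 - 2.540·0.309804 = 2.723
Σt over all 3·11 pixels = 1936903/25500 ≈ 75.9569804
V = pitch²·Σt = 1.19²·1936903/25500 = 107.563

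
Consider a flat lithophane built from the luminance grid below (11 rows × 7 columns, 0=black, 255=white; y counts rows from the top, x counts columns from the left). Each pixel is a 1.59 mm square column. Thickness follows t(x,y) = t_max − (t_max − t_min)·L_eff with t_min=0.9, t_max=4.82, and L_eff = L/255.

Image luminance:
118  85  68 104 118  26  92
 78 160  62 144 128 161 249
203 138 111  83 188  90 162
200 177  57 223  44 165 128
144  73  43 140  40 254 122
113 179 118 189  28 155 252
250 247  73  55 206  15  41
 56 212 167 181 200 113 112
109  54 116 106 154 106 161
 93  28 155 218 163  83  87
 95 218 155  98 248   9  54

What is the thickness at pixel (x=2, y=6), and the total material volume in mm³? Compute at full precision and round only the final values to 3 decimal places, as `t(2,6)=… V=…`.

t(2,6)=3.698 V=555.475

span = t_max - t_min = 4.82 - 0.9 = 3.920
L(2,6) = 73, L_eff = 73/255 = 0.286275
t(2,6) = 4.82 - 3.920·0.286275 = 3.698
Σt over all 11·7 pixels = 560287/2550 ≈ 219.7203922
V = pitch²·Σt = 1.59²·560287/2550 = 555.475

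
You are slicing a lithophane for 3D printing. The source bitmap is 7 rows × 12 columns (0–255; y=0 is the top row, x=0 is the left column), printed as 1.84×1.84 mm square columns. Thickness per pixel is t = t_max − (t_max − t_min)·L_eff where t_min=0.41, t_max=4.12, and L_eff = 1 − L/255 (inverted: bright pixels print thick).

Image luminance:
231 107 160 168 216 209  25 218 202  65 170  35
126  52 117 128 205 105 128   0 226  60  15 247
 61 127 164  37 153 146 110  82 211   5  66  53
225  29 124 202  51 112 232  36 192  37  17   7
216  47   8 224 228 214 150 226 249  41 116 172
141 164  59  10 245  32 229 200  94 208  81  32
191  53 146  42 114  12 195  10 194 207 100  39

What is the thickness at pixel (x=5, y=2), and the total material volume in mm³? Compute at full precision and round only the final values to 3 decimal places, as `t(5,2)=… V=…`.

t(5,2)=2.534 V=628.037

span = t_max - t_min = 4.12 - 0.41 = 3.710
L(5,2) = 146, L_eff = 1 - 146/255 = 0.427451 (inverted)
t(5,2) = 4.12 - 3.710·0.427451 = 2.534
Σt over all 7·12 pixels = 1576771/8500 ≈ 185.5024706
V = pitch²·Σt = 1.84²·1576771/8500 = 628.037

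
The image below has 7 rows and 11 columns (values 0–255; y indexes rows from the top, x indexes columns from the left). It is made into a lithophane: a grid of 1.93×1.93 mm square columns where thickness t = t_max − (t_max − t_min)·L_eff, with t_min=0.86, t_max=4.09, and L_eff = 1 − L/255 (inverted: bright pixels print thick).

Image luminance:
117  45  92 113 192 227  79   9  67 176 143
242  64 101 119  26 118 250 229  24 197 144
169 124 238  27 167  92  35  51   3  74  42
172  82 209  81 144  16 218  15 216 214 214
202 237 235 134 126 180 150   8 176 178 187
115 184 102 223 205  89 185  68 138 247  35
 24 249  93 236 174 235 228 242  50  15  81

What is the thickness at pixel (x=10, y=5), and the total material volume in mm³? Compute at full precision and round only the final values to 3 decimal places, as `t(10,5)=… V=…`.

t(10,5)=1.303 V=737.734

span = t_max - t_min = 4.09 - 0.86 = 3.230
L(10,5) = 35, L_eff = 1 - 35/255 = 0.862745 (inverted)
t(10,5) = 4.09 - 3.230·0.862745 = 1.303
Σt over all 7·11 pixels = 148541/750 ≈ 198.0546667
V = pitch²·Σt = 1.93²·148541/750 = 737.734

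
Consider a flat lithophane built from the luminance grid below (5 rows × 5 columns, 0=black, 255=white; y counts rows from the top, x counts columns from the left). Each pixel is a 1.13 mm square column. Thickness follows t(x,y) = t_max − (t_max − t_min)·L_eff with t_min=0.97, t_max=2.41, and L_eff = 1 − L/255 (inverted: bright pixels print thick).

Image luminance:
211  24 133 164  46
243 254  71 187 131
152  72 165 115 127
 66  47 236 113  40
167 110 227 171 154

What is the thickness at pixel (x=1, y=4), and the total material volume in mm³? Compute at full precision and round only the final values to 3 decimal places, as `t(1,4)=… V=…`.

span = t_max - t_min = 2.41 - 0.97 = 1.440
L(1,4) = 110, L_eff = 1 - 110/255 = 0.568627 (inverted)
t(1,4) = 2.41 - 1.440·0.568627 = 1.591
Σt over all 5·5 pixels = 370573/8500 ≈ 43.5968235
V = pitch²·Σt = 1.13²·370573/8500 = 55.669

t(1,4)=1.591 V=55.669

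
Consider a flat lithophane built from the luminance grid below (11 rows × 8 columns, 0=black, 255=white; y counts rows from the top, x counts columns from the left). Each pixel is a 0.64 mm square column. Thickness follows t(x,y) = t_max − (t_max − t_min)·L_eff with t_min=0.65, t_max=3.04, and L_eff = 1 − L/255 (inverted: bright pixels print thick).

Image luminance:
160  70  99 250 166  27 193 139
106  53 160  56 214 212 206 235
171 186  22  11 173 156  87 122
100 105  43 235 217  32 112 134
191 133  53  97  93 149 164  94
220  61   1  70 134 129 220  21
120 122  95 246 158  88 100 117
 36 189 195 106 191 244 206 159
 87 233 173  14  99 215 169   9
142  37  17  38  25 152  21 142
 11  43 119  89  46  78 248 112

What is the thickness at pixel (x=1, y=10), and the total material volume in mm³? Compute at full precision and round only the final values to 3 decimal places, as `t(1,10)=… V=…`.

t(1,10)=1.053 V=64.787

span = t_max - t_min = 3.04 - 0.65 = 2.390
L(1,10) = 43, L_eff = 1 - 43/255 = 0.831373 (inverted)
t(1,10) = 3.04 - 2.390·0.831373 = 1.053
Σt over all 11·8 pixels = 1344449/8500 ≈ 158.1704706
V = pitch²·Σt = 0.64²·1344449/8500 = 64.787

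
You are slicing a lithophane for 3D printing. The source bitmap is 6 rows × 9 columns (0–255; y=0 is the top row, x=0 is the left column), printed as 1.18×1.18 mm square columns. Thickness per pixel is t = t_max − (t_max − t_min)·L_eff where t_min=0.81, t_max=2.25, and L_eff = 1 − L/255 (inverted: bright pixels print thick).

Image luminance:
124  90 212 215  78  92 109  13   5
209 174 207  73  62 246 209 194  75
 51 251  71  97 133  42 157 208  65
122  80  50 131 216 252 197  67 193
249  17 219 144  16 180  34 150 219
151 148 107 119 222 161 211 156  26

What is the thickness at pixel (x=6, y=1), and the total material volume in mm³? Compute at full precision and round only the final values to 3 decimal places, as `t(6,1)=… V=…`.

span = t_max - t_min = 2.25 - 0.81 = 1.440
L(6,1) = 209, L_eff = 1 - 209/255 = 0.180392 (inverted)
t(6,1) = 2.25 - 1.440·0.180392 = 1.990
Σt over all 6·9 pixels = 361071/4250 ≈ 84.9578824
V = pitch²·Σt = 1.18²·361071/4250 = 118.295

t(6,1)=1.990 V=118.295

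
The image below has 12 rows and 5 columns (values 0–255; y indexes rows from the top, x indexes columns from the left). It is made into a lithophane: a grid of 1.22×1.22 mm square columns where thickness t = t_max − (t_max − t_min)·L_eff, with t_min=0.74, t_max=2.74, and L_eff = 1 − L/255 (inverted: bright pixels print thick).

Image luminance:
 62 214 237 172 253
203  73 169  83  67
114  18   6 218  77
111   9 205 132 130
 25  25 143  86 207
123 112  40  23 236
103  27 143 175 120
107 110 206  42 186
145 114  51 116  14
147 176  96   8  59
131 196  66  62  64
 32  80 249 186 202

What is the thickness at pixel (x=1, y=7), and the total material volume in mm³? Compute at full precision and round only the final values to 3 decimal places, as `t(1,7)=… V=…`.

span = t_max - t_min = 2.74 - 0.74 = 2.000
L(1,7) = 110, L_eff = 1 - 110/255 = 0.568627 (inverted)
t(1,7) = 2.74 - 2.000·0.568627 = 1.603
Σt over all 12·5 pixels = 25294/255 ≈ 99.1921569
V = pitch²·Σt = 1.22²·25294/255 = 147.638

t(1,7)=1.603 V=147.638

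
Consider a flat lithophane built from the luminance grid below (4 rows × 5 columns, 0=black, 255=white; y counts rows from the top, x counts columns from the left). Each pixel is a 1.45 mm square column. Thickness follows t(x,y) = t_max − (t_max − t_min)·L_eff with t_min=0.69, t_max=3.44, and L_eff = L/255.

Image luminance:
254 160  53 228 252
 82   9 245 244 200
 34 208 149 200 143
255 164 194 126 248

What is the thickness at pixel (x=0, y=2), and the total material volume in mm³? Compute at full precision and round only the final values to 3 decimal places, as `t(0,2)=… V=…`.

span = t_max - t_min = 3.44 - 0.69 = 2.750
L(0,2) = 34, L_eff = 34/255 = 0.133333
t(0,2) = 3.44 - 2.750·0.133333 = 3.073
Σt over all 4·5 pixels = 8062/255 ≈ 31.6156863
V = pitch²·Σt = 1.45²·8062/255 = 66.472

t(0,2)=3.073 V=66.472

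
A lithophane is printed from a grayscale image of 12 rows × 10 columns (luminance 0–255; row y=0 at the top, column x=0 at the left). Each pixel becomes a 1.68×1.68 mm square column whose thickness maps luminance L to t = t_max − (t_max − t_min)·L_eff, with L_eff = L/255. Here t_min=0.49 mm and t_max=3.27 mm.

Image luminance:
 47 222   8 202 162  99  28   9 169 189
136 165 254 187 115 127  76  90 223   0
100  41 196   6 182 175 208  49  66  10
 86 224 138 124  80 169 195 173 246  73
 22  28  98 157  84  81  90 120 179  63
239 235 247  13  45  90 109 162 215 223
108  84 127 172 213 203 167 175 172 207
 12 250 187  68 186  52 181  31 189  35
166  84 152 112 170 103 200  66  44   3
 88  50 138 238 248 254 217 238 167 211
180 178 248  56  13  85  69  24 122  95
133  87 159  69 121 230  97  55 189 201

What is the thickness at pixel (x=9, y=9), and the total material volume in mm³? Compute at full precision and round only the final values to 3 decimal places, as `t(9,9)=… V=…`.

span = t_max - t_min = 3.27 - 0.49 = 2.780
L(9,9) = 211, L_eff = 211/255 = 0.827451
t(9,9) = 3.27 - 2.780·0.827451 = 0.970
Σt over all 12·10 pixels = 1408454/6375 ≈ 220.9339608
V = pitch²·Σt = 1.68²·1408454/6375 = 623.564

t(9,9)=0.970 V=623.564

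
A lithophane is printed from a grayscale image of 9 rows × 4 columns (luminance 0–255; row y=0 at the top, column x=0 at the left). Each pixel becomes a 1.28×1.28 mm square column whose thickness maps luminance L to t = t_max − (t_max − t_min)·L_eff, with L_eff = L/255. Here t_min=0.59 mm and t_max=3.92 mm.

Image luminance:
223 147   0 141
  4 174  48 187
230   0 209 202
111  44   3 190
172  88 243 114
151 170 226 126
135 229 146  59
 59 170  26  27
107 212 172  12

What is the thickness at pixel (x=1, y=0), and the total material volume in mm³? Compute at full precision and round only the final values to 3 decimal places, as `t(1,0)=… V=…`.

span = t_max - t_min = 3.92 - 0.59 = 3.330
L(1,0) = 147, L_eff = 147/255 = 0.576471
t(1,0) = 3.92 - 3.330·0.576471 = 2.000
Σt over all 9·4 pixels = 693693/8500 ≈ 81.6109412
V = pitch²·Σt = 1.28²·693693/8500 = 133.711

t(1,0)=2.000 V=133.711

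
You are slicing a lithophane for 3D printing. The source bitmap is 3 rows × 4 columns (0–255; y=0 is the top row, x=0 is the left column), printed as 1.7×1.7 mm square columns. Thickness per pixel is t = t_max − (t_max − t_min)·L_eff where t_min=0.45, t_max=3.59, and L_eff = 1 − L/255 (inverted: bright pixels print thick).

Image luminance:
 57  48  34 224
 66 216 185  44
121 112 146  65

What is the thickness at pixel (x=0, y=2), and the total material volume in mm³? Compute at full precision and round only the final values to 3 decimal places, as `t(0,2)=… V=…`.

span = t_max - t_min = 3.59 - 0.45 = 3.140
L(0,2) = 121, L_eff = 1 - 121/255 = 0.525490 (inverted)
t(0,2) = 3.59 - 3.140·0.525490 = 1.940
Σt over all 3·4 pixels = 137888/6375 ≈ 21.6294902
V = pitch²·Σt = 1.7²·137888/6375 = 62.509

t(0,2)=1.940 V=62.509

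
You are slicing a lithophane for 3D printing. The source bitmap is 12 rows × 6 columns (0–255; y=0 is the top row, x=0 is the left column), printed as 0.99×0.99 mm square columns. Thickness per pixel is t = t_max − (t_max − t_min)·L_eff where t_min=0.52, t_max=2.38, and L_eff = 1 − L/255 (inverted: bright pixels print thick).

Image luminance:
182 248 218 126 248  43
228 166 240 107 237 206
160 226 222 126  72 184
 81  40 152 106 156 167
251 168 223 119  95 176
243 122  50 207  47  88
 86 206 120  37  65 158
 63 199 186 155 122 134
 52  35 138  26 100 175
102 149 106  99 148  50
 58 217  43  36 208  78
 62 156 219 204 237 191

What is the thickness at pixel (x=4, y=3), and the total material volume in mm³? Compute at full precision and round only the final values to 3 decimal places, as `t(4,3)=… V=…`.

span = t_max - t_min = 2.38 - 0.52 = 1.860
L(4,3) = 156, L_eff = 1 - 156/255 = 0.388235 (inverted)
t(4,3) = 2.38 - 1.860·0.388235 = 1.658
Σt over all 12·6 pixels = 47377/425 ≈ 111.4752941
V = pitch²·Σt = 0.99²·47377/425 = 109.257

t(4,3)=1.658 V=109.257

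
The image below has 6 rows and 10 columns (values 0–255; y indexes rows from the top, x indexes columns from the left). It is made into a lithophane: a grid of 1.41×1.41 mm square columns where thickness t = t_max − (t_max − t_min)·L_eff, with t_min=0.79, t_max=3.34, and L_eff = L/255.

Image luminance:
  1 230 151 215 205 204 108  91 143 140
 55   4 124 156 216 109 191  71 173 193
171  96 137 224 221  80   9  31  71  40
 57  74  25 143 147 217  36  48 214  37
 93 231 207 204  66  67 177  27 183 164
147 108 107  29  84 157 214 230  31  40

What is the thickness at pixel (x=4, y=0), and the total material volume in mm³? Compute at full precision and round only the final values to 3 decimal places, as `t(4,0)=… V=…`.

t(4,0)=1.290 V=250.819

span = t_max - t_min = 3.34 - 0.79 = 2.550
L(4,0) = 205, L_eff = 205/255 = 0.803922
t(4,0) = 3.34 - 2.550·0.803922 = 1.290
Σt over all 6·10 pixels = 126.16
V = pitch²·Σt = 1.41²·126.16 = 250.819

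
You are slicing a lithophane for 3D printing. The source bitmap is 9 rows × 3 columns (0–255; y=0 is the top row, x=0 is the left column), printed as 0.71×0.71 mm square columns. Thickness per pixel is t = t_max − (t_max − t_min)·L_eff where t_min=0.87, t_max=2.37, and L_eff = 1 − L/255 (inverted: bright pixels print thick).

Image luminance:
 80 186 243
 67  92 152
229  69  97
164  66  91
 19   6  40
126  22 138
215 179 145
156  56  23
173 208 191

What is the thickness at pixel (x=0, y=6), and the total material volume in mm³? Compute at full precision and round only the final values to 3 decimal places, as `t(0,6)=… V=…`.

t(0,6)=2.135 V=21.428

span = t_max - t_min = 2.37 - 0.87 = 1.500
L(0,6) = 215, L_eff = 1 - 215/255 = 0.156863 (inverted)
t(0,6) = 2.37 - 1.500·0.156863 = 2.135
Σt over all 9·3 pixels = 72263/1700 ≈ 42.5076471
V = pitch²·Σt = 0.71²·72263/1700 = 21.428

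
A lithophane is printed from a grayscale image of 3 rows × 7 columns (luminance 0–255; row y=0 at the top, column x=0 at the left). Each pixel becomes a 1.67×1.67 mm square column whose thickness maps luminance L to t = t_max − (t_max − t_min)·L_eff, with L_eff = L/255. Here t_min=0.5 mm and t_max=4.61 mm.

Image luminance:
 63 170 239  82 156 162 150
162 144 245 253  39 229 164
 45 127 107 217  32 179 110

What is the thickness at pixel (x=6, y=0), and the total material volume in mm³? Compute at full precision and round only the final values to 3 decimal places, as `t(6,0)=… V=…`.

span = t_max - t_min = 4.61 - 0.5 = 4.110
L(6,0) = 150, L_eff = 150/255 = 0.588235
t(6,0) = 4.61 - 4.110·0.588235 = 2.192
Σt over all 3·7 pixels = 40161/850 ≈ 47.2482353
V = pitch²·Σt = 1.67²·40161/850 = 131.771

t(6,0)=2.192 V=131.771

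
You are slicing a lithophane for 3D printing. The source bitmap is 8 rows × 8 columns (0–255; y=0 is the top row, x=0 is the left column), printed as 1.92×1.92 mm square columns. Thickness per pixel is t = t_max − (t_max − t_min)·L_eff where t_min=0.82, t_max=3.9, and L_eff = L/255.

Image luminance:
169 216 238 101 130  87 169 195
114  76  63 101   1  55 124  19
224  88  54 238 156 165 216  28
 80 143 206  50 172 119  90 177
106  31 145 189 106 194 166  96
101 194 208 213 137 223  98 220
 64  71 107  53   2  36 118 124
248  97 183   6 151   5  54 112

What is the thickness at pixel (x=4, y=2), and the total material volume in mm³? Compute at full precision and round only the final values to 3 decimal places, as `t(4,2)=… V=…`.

t(4,2)=2.016 V=567.391

span = t_max - t_min = 3.9 - 0.82 = 3.080
L(4,2) = 156, L_eff = 156/255 = 0.611765
t(4,2) = 3.9 - 3.080·0.611765 = 2.016
Σt over all 8·8 pixels = 57718/375 ≈ 153.9146667
V = pitch²·Σt = 1.92²·57718/375 = 567.391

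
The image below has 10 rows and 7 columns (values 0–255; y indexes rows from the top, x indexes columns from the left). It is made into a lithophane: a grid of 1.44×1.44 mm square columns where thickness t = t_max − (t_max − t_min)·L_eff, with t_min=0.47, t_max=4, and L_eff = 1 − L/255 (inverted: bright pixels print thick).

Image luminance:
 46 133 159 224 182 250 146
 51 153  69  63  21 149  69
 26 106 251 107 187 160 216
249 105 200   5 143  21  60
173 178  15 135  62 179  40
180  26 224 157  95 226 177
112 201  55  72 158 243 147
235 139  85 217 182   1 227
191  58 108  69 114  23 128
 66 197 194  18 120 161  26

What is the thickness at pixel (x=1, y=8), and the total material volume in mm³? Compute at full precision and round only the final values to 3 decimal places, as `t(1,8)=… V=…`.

span = t_max - t_min = 4 - 0.47 = 3.530
L(1,8) = 58, L_eff = 1 - 58/255 = 0.772549 (inverted)
t(1,8) = 4 - 3.530·0.772549 = 1.273
Σt over all 10·7 pixels = 800719/5100 ≈ 157.0037255
V = pitch²·Σt = 1.44²·800719/5100 = 325.563

t(1,8)=1.273 V=325.563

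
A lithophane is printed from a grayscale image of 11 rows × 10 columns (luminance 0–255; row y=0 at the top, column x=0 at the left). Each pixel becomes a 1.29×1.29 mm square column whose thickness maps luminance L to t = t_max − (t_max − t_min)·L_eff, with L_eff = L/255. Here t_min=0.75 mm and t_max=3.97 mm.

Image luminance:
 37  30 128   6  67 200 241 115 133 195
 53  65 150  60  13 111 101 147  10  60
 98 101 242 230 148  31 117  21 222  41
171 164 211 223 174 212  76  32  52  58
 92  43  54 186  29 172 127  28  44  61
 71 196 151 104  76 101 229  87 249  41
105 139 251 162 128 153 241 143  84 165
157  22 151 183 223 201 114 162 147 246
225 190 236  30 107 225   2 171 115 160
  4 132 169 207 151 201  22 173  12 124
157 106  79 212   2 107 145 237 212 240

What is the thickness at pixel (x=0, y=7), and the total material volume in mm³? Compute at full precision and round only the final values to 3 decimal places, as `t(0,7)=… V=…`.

t(0,7)=1.987 V=432.168

span = t_max - t_min = 3.97 - 0.75 = 3.220
L(0,7) = 157, L_eff = 157/255 = 0.615686
t(0,7) = 3.97 - 3.220·0.615686 = 1.987
Σt over all 11·10 pixels = 1655594/6375 ≈ 259.7010196
V = pitch²·Σt = 1.29²·1655594/6375 = 432.168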